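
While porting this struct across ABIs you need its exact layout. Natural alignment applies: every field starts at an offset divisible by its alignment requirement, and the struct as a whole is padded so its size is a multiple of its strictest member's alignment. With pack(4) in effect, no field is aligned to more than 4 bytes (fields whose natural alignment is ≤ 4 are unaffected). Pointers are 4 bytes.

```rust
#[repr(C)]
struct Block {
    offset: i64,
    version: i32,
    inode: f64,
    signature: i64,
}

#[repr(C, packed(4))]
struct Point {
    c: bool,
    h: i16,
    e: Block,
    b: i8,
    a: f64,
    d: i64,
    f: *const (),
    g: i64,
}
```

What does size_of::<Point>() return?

68 bytes

Block: @0: offset [8B, align 8] → 8; @8: version [4B, align 4] → 12; +4 pad (align 8); @16: inode [8B, align 8] → 24; @24: signature [8B, align 8] → 32; size 32, align 8
@0: c [1B, align 1] → 1
+1 pad (align 2)
@2: h [2B, align 2] → 4
@4: e [32B, align 4] → 36
@36: b [1B, align 1] → 37
+3 pad (align 4)
@40: a [8B, align 4] → 48
@48: d [8B, align 4] → 56
@56: f [4B, align 4] → 60
@60: g [8B, align 4] → 68
size 68, align 4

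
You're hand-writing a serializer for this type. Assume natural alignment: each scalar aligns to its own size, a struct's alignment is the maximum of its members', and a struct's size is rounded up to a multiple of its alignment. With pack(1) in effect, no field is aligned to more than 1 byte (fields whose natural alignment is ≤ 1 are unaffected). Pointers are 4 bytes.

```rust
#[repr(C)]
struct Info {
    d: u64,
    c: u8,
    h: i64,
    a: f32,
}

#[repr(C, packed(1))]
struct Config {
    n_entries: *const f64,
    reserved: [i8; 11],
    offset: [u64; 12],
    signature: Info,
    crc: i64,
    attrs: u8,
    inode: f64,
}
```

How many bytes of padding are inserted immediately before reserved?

Info: d at 0 (size 8, align 8) → ends 8; c at 8 (size 1, align 1) → ends 9; pad 7 to align 8 for h; h at 16 (size 8, align 8) → ends 24; a at 24 (size 4, align 4) → ends 28; tail pad 4 to reach multiple of 8; total 32 bytes, alignment 8
n_entries at 0 (size 4, align 1) → ends 4
reserved at 4 (size 11, align 1) → ends 15

0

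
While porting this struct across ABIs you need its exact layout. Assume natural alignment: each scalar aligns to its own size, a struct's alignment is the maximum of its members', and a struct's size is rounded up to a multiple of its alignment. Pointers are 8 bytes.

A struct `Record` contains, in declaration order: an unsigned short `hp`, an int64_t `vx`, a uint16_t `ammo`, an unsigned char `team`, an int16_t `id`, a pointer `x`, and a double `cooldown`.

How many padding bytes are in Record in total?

hp at 0 (size 2, align 2) → ends 2
pad 6 to align 8 for vx
vx at 8 (size 8, align 8) → ends 16
ammo at 16 (size 2, align 2) → ends 18
team at 18 (size 1, align 1) → ends 19
pad 1 to align 2 for id
id at 20 (size 2, align 2) → ends 22
pad 2 to align 8 for x
x at 24 (size 8, align 8) → ends 32
cooldown at 32 (size 8, align 8) → ends 40
total 40 bytes, alignment 8
data bytes 31, size 40 → padding 9

9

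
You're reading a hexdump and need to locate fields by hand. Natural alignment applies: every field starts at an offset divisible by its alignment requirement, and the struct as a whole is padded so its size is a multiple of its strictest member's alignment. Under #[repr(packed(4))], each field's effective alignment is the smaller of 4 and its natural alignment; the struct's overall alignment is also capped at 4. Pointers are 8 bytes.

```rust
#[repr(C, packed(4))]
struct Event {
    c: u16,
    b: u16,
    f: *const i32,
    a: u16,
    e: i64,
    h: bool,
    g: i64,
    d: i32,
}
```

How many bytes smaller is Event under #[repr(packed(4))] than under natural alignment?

16

natural layout:
  @0: c [2B, align 2] → 2
  @2: b [2B, align 2] → 4
  +4 pad (align 8)
  @8: f [8B, align 8] → 16
  @16: a [2B, align 2] → 18
  +6 pad (align 8)
  @24: e [8B, align 8] → 32
  @32: h [1B, align 1] → 33
  +7 pad (align 8)
  @40: g [8B, align 8] → 48
  @48: d [4B, align 4] → 52
  +4 tail pad (align 8)
  size 56, align 8
packed(4) layout:
  @0: c [2B, align 2] → 2
  @2: b [2B, align 2] → 4
  @4: f [8B, align 4] → 12
  @12: a [2B, align 2] → 14
  +2 pad (align 4)
  @16: e [8B, align 4] → 24
  @24: h [1B, align 1] → 25
  +3 pad (align 4)
  @28: g [8B, align 4] → 36
  @36: d [4B, align 4] → 40
  size 40, align 4
56 − 40 = 16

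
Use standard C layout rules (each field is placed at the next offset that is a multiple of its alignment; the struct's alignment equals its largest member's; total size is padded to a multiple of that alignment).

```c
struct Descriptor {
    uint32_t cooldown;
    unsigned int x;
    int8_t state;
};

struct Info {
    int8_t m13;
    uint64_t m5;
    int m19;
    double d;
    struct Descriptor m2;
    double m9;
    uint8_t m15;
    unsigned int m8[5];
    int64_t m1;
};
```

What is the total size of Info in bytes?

88 bytes

Descriptor: cooldown at 0 (size 4, align 4) → ends 4; x at 4 (size 4, align 4) → ends 8; state at 8 (size 1, align 1) → ends 9; tail pad 3 to reach multiple of 4; total 12 bytes, alignment 4
m13 at 0 (size 1, align 1) → ends 1
pad 7 to align 8 for m5
m5 at 8 (size 8, align 8) → ends 16
m19 at 16 (size 4, align 4) → ends 20
pad 4 to align 8 for d
d at 24 (size 8, align 8) → ends 32
m2 at 32 (size 12, align 4) → ends 44
pad 4 to align 8 for m9
m9 at 48 (size 8, align 8) → ends 56
m15 at 56 (size 1, align 1) → ends 57
pad 3 to align 4 for m8
m8 at 60 (size 20, align 4) → ends 80
m1 at 80 (size 8, align 8) → ends 88
total 88 bytes, alignment 8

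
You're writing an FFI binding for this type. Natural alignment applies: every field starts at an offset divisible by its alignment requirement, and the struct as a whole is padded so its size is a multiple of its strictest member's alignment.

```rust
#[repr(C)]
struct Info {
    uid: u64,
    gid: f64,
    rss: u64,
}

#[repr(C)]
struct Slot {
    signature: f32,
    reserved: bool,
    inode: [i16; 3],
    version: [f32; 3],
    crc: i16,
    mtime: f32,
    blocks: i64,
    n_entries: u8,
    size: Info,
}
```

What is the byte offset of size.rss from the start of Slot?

Info: uid at 0 (size 8, align 8) → ends 8; gid at 8 (size 8, align 8) → ends 16; rss at 16 (size 8, align 8) → ends 24; total 24 bytes, alignment 8
signature at 0 (size 4, align 4) → ends 4
reserved at 4 (size 1, align 1) → ends 5
pad 1 to align 2 for inode
inode at 6 (size 6, align 2) → ends 12
version at 12 (size 12, align 4) → ends 24
crc at 24 (size 2, align 2) → ends 26
pad 2 to align 4 for mtime
mtime at 28 (size 4, align 4) → ends 32
blocks at 32 (size 8, align 8) → ends 40
n_entries at 40 (size 1, align 1) → ends 41
pad 7 to align 8 for size
size at 48 (size 24, align 8) → ends 72
within Info: rss at 16
48 + 16 = 64

64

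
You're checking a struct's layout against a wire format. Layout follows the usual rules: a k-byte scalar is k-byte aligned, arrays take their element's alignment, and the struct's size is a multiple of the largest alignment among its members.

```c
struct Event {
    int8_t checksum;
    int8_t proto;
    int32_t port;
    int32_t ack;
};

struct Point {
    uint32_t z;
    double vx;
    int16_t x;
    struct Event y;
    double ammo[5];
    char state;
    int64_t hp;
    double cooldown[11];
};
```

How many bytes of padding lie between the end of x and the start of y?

2

Event: checksum at 0 (size 1, align 1) → ends 1; proto at 1 (size 1, align 1) → ends 2; pad 2 to align 4 for port; port at 4 (size 4, align 4) → ends 8; ack at 8 (size 4, align 4) → ends 12; total 12 bytes, alignment 4
z at 0 (size 4, align 4) → ends 4
pad 4 to align 8 for vx
vx at 8 (size 8, align 8) → ends 16
x at 16 (size 2, align 2) → ends 18
pad 2 to align 4 for y
y at 20 (size 12, align 4) → ends 32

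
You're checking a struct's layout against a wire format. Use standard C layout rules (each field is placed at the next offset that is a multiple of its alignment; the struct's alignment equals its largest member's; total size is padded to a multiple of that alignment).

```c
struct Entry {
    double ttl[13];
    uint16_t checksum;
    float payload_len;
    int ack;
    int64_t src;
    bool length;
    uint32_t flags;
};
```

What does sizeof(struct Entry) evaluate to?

@0: ttl [104B, align 8] → 104
@104: checksum [2B, align 2] → 106
+2 pad (align 4)
@108: payload_len [4B, align 4] → 112
@112: ack [4B, align 4] → 116
+4 pad (align 8)
@120: src [8B, align 8] → 128
@128: length [1B, align 1] → 129
+3 pad (align 4)
@132: flags [4B, align 4] → 136
size 136, align 8

136 bytes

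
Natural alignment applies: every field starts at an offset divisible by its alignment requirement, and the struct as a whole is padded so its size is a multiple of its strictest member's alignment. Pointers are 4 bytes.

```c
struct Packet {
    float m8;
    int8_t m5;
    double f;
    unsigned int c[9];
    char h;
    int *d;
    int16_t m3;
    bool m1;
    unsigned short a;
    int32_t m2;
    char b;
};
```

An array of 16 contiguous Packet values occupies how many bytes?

1280

@0: m8 [4B, align 4] → 4
@4: m5 [1B, align 1] → 5
+3 pad (align 8)
@8: f [8B, align 8] → 16
@16: c [36B, align 4] → 52
@52: h [1B, align 1] → 53
+3 pad (align 4)
@56: d [4B, align 4] → 60
@60: m3 [2B, align 2] → 62
@62: m1 [1B, align 1] → 63
+1 pad (align 2)
@64: a [2B, align 2] → 66
+2 pad (align 4)
@68: m2 [4B, align 4] → 72
@72: b [1B, align 1] → 73
+7 tail pad (align 8)
size 80, align 8
array of 16: 16 × 80 = 1280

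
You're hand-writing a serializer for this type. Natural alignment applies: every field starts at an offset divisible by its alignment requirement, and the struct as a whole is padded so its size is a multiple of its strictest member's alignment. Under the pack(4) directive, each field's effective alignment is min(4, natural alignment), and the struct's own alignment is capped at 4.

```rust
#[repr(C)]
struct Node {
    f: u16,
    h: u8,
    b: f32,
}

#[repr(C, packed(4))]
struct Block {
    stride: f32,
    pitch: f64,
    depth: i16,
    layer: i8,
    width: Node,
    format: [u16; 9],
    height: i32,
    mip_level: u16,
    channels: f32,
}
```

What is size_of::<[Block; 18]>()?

1008

Node: f at 0 (size 2, align 2) → ends 2; h at 2 (size 1, align 1) → ends 3; pad 1 to align 4 for b; b at 4 (size 4, align 4) → ends 8; total 8 bytes, alignment 4
stride at 0 (size 4, align 4) → ends 4
pitch at 4 (size 8, align 4) → ends 12
depth at 12 (size 2, align 2) → ends 14
layer at 14 (size 1, align 1) → ends 15
pad 1 to align 4 for width
width at 16 (size 8, align 4) → ends 24
format at 24 (size 18, align 2) → ends 42
pad 2 to align 4 for height
height at 44 (size 4, align 4) → ends 48
mip_level at 48 (size 2, align 2) → ends 50
pad 2 to align 4 for channels
channels at 52 (size 4, align 4) → ends 56
total 56 bytes, alignment 4
array of 18: 18 × 56 = 1008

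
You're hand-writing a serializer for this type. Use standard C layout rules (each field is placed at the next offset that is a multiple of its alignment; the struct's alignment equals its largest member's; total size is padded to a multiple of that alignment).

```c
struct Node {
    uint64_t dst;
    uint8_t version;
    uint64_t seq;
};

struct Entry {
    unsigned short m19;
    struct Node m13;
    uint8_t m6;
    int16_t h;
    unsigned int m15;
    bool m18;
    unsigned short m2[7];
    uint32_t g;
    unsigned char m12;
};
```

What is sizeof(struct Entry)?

64

Node: @0: dst [8B, align 8] → 8; @8: version [1B, align 1] → 9; +7 pad (align 8); @16: seq [8B, align 8] → 24; size 24, align 8
@0: m19 [2B, align 2] → 2
+6 pad (align 8)
@8: m13 [24B, align 8] → 32
@32: m6 [1B, align 1] → 33
+1 pad (align 2)
@34: h [2B, align 2] → 36
@36: m15 [4B, align 4] → 40
@40: m18 [1B, align 1] → 41
+1 pad (align 2)
@42: m2 [14B, align 2] → 56
@56: g [4B, align 4] → 60
@60: m12 [1B, align 1] → 61
+3 tail pad (align 8)
size 64, align 8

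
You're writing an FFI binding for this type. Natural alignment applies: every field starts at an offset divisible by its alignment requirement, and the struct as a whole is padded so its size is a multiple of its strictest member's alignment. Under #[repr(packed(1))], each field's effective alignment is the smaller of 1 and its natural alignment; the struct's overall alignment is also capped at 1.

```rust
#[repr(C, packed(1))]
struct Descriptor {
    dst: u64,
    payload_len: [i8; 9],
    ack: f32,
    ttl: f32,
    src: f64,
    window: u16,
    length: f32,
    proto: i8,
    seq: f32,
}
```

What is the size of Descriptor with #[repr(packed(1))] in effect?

44

@0: dst [8B, align 1] → 8
@8: payload_len [9B, align 1] → 17
@17: ack [4B, align 1] → 21
@21: ttl [4B, align 1] → 25
@25: src [8B, align 1] → 33
@33: window [2B, align 1] → 35
@35: length [4B, align 1] → 39
@39: proto [1B, align 1] → 40
@40: seq [4B, align 1] → 44
size 44, align 1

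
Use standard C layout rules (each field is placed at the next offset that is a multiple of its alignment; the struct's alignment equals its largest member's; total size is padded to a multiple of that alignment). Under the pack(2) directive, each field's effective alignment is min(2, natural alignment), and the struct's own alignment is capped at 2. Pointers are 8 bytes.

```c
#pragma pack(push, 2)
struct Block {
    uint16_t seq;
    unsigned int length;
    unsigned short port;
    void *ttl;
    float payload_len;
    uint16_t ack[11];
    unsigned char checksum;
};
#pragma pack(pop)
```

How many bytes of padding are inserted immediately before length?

0

seq at 0 (size 2, align 2) → ends 2
length at 2 (size 4, align 2) → ends 6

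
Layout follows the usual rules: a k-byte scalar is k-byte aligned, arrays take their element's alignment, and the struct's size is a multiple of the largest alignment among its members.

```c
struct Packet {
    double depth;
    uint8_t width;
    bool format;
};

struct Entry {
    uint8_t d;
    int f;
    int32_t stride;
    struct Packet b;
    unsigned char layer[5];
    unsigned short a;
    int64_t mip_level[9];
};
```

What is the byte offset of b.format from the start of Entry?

25

Packet: 0..8  depth  (8B, 8-aligned); 8..9  width  (1B, 1-aligned); 9..10  format  (1B, 1-aligned); 10..16  -- tail padding (6B); sizeof = 16, alignof = 8
0..1  d  (1B, 1-aligned)
1..4  -- padding (3B)
4..8  f  (4B, 4-aligned)
8..12  stride  (4B, 4-aligned)
12..16  -- padding (4B)
16..32  b  (16B, 8-aligned)
within Packet: format at 9
16 + 9 = 25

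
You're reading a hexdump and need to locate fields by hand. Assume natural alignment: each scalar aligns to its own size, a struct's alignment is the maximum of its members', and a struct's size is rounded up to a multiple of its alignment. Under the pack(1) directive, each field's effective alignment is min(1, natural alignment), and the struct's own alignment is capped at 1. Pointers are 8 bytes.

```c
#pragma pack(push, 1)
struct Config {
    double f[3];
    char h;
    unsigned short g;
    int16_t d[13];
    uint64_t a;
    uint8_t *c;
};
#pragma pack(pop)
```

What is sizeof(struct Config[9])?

621

@0: f [24B, align 1] → 24
@24: h [1B, align 1] → 25
@25: g [2B, align 1] → 27
@27: d [26B, align 1] → 53
@53: a [8B, align 1] → 61
@61: c [8B, align 1] → 69
size 69, align 1
array of 9: 9 × 69 = 621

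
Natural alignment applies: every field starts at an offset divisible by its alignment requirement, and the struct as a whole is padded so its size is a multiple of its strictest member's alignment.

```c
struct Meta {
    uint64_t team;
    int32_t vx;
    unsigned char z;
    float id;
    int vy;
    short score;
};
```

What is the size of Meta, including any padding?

32 bytes

team at 0 (size 8, align 8) → ends 8
vx at 8 (size 4, align 4) → ends 12
z at 12 (size 1, align 1) → ends 13
pad 3 to align 4 for id
id at 16 (size 4, align 4) → ends 20
vy at 20 (size 4, align 4) → ends 24
score at 24 (size 2, align 2) → ends 26
tail pad 6 to reach multiple of 8
total 32 bytes, alignment 8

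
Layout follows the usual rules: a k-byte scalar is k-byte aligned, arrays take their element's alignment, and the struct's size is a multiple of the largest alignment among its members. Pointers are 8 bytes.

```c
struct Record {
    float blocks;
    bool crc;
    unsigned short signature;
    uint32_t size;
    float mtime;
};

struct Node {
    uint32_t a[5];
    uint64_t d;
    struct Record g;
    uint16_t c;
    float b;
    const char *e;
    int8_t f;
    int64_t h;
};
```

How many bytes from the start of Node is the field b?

52

Record: blocks at 0 (size 4, align 4) → ends 4; crc at 4 (size 1, align 1) → ends 5; pad 1 to align 2 for signature; signature at 6 (size 2, align 2) → ends 8; size at 8 (size 4, align 4) → ends 12; mtime at 12 (size 4, align 4) → ends 16; total 16 bytes, alignment 4
a at 0 (size 20, align 4) → ends 20
pad 4 to align 8 for d
d at 24 (size 8, align 8) → ends 32
g at 32 (size 16, align 4) → ends 48
c at 48 (size 2, align 2) → ends 50
pad 2 to align 4 for b
b at 52 (size 4, align 4) → ends 56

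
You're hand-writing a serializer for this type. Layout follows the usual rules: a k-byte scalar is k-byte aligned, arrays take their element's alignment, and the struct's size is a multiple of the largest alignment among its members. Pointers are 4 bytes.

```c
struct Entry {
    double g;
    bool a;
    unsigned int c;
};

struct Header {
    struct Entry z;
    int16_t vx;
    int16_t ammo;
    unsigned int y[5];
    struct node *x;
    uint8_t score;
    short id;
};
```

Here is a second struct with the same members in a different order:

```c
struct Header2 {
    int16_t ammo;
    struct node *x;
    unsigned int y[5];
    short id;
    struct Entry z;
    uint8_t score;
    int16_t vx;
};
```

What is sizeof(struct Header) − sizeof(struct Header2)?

-8

Entry: @0: g [8B, align 8] → 8; @8: a [1B, align 1] → 9; +3 pad (align 4); @12: c [4B, align 4] → 16; size 16, align 8
@0: z [16B, align 8] → 16
@16: vx [2B, align 2] → 18
@18: ammo [2B, align 2] → 20
@20: y [20B, align 4] → 40
@40: x [4B, align 4] → 44
@44: score [1B, align 1] → 45
+1 pad (align 2)
@46: id [2B, align 2] → 48
size 48, align 8
— Header2 —
@0: ammo [2B, align 2] → 2
+2 pad (align 4)
@4: x [4B, align 4] → 8
@8: y [20B, align 4] → 28
@28: id [2B, align 2] → 30
+2 pad (align 8)
@32: z [16B, align 8] → 48
@48: score [1B, align 1] → 49
+1 pad (align 2)
@50: vx [2B, align 2] → 52
+4 tail pad (align 8)
size 56, align 8
48 − 56 = -8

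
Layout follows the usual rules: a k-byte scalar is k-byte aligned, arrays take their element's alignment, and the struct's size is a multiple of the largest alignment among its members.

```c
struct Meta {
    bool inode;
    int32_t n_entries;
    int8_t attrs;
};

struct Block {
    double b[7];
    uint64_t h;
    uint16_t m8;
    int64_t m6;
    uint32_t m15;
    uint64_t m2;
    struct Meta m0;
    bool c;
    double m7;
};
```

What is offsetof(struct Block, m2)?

Meta: 0..1  inode  (1B, 1-aligned); 1..4  -- padding (3B); 4..8  n_entries  (4B, 4-aligned); 8..9  attrs  (1B, 1-aligned); 9..12  -- tail padding (3B); sizeof = 12, alignof = 4
0..56  b  (56B, 8-aligned)
56..64  h  (8B, 8-aligned)
64..66  m8  (2B, 2-aligned)
66..72  -- padding (6B)
72..80  m6  (8B, 8-aligned)
80..84  m15  (4B, 4-aligned)
84..88  -- padding (4B)
88..96  m2  (8B, 8-aligned)

88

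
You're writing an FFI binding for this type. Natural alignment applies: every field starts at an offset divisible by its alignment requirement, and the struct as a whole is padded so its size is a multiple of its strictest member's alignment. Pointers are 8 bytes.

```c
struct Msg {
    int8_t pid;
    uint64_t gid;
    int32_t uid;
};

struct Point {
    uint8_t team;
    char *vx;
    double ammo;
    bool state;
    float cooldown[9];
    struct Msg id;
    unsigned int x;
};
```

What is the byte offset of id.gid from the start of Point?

72

Msg: @0: pid [1B, align 1] → 1; +7 pad (align 8); @8: gid [8B, align 8] → 16; @16: uid [4B, align 4] → 20; +4 tail pad (align 8); size 24, align 8
@0: team [1B, align 1] → 1
+7 pad (align 8)
@8: vx [8B, align 8] → 16
@16: ammo [8B, align 8] → 24
@24: state [1B, align 1] → 25
+3 pad (align 4)
@28: cooldown [36B, align 4] → 64
@64: id [24B, align 8] → 88
within Msg: gid at 8
64 + 8 = 72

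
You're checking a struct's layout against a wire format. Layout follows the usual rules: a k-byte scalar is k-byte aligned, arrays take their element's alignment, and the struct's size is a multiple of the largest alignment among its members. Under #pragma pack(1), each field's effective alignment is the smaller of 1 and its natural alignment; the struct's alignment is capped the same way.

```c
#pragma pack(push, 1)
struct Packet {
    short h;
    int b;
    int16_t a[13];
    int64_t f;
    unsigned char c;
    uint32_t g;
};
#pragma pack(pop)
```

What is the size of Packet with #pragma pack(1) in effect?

45

h at 0 (size 2, align 1) → ends 2
b at 2 (size 4, align 1) → ends 6
a at 6 (size 26, align 1) → ends 32
f at 32 (size 8, align 1) → ends 40
c at 40 (size 1, align 1) → ends 41
g at 41 (size 4, align 1) → ends 45
total 45 bytes, alignment 1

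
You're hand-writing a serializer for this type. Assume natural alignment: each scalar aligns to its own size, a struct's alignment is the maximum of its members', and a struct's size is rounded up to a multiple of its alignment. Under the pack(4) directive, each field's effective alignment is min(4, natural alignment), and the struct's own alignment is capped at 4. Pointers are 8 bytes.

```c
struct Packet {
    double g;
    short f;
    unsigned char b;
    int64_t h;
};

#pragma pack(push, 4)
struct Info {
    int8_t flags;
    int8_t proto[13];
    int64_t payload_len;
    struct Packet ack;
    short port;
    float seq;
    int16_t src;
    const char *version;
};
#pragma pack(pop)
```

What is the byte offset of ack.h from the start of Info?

40

Packet: g at 0 (size 8, align 8) → ends 8; f at 8 (size 2, align 2) → ends 10; b at 10 (size 1, align 1) → ends 11; pad 5 to align 8 for h; h at 16 (size 8, align 8) → ends 24; total 24 bytes, alignment 8
flags at 0 (size 1, align 1) → ends 1
proto at 1 (size 13, align 1) → ends 14
pad 2 to align 4 for payload_len
payload_len at 16 (size 8, align 4) → ends 24
ack at 24 (size 24, align 4) → ends 48
within Packet: h at 16
24 + 16 = 40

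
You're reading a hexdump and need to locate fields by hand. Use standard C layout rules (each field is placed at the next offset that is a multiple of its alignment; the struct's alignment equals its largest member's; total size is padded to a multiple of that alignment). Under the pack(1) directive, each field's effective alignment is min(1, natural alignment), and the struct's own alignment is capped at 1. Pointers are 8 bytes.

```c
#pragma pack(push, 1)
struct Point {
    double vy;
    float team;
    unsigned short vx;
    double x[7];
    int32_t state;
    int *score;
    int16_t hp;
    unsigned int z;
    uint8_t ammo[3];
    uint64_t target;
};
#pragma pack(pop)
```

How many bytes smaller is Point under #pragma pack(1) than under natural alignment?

natural layout:
  vy at 0 (size 8, align 8) → ends 8
  team at 8 (size 4, align 4) → ends 12
  vx at 12 (size 2, align 2) → ends 14
  pad 2 to align 8 for x
  x at 16 (size 56, align 8) → ends 72
  state at 72 (size 4, align 4) → ends 76
  pad 4 to align 8 for score
  score at 80 (size 8, align 8) → ends 88
  hp at 88 (size 2, align 2) → ends 90
  pad 2 to align 4 for z
  z at 92 (size 4, align 4) → ends 96
  ammo at 96 (size 3, align 1) → ends 99
  pad 5 to align 8 for target
  target at 104 (size 8, align 8) → ends 112
  total 112 bytes, alignment 8
packed(1) layout:
  vy at 0 (size 8, align 1) → ends 8
  team at 8 (size 4, align 1) → ends 12
  vx at 12 (size 2, align 1) → ends 14
  x at 14 (size 56, align 1) → ends 70
  state at 70 (size 4, align 1) → ends 74
  score at 74 (size 8, align 1) → ends 82
  hp at 82 (size 2, align 1) → ends 84
  z at 84 (size 4, align 1) → ends 88
  ammo at 88 (size 3, align 1) → ends 91
  target at 91 (size 8, align 1) → ends 99
  total 99 bytes, alignment 1
112 − 99 = 13

13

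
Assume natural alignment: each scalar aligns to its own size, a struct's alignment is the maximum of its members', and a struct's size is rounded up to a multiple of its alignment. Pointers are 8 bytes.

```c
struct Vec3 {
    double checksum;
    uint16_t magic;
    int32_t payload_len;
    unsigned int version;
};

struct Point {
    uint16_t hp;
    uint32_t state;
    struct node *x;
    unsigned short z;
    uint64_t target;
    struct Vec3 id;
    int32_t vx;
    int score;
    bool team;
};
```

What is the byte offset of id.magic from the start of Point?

Vec3: 0..8  checksum  (8B, 8-aligned); 8..10  magic  (2B, 2-aligned); 10..12  -- padding (2B); 12..16  payload_len  (4B, 4-aligned); 16..20  version  (4B, 4-aligned); 20..24  -- tail padding (4B); sizeof = 24, alignof = 8
0..2  hp  (2B, 2-aligned)
2..4  -- padding (2B)
4..8  state  (4B, 4-aligned)
8..16  x  (8B, 8-aligned)
16..18  z  (2B, 2-aligned)
18..24  -- padding (6B)
24..32  target  (8B, 8-aligned)
32..56  id  (24B, 8-aligned)
within Vec3: magic at 8
32 + 8 = 40

40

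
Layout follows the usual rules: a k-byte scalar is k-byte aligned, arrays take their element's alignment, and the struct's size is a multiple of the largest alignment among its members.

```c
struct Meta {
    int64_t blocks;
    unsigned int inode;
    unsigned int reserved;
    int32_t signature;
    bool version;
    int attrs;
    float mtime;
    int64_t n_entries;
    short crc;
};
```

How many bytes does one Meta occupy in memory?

48

@0: blocks [8B, align 8] → 8
@8: inode [4B, align 4] → 12
@12: reserved [4B, align 4] → 16
@16: signature [4B, align 4] → 20
@20: version [1B, align 1] → 21
+3 pad (align 4)
@24: attrs [4B, align 4] → 28
@28: mtime [4B, align 4] → 32
@32: n_entries [8B, align 8] → 40
@40: crc [2B, align 2] → 42
+6 tail pad (align 8)
size 48, align 8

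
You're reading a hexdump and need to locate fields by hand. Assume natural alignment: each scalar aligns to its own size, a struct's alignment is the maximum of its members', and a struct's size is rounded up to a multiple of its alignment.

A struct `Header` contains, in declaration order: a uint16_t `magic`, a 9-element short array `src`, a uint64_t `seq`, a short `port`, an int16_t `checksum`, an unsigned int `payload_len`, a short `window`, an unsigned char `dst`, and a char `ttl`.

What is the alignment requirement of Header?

8

member alignments: magic=2, src=2, seq=8, port=2, checksum=2, payload_len=4, window=2, dst=1, ttl=1
max = 8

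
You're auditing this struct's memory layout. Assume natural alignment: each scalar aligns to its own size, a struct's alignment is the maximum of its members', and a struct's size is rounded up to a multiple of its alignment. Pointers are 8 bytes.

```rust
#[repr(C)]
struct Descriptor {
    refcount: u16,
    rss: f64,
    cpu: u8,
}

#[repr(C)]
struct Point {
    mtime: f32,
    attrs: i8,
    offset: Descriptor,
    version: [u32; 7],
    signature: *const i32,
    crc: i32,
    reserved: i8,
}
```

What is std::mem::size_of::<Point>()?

Descriptor: 0..2  refcount  (2B, 2-aligned); 2..8  -- padding (6B); 8..16  rss  (8B, 8-aligned); 16..17  cpu  (1B, 1-aligned); 17..24  -- tail padding (7B); sizeof = 24, alignof = 8
0..4  mtime  (4B, 4-aligned)
4..5  attrs  (1B, 1-aligned)
5..8  -- padding (3B)
8..32  offset  (24B, 8-aligned)
32..60  version  (28B, 4-aligned)
60..64  -- padding (4B)
64..72  signature  (8B, 8-aligned)
72..76  crc  (4B, 4-aligned)
76..77  reserved  (1B, 1-aligned)
77..80  -- tail padding (3B)
sizeof = 80, alignof = 8

80 bytes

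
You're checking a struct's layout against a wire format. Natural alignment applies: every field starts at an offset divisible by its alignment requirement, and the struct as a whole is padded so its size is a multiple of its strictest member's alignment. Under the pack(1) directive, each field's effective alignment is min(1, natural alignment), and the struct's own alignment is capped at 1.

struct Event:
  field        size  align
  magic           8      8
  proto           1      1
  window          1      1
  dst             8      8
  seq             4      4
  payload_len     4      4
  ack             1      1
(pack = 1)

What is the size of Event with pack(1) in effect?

magic at 0 (size 8, align 1) → ends 8
proto at 8 (size 1, align 1) → ends 9
window at 9 (size 1, align 1) → ends 10
dst at 10 (size 8, align 1) → ends 18
seq at 18 (size 4, align 1) → ends 22
payload_len at 22 (size 4, align 1) → ends 26
ack at 26 (size 1, align 1) → ends 27
total 27 bytes, alignment 1

27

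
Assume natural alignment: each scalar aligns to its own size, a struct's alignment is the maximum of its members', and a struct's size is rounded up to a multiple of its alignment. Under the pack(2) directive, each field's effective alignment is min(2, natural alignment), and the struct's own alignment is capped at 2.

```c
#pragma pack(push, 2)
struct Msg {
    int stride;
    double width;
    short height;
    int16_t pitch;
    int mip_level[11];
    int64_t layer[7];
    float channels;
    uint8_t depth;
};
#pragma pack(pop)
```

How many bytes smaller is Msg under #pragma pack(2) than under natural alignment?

6

natural layout:
  @0: stride [4B, align 4] → 4
  +4 pad (align 8)
  @8: width [8B, align 8] → 16
  @16: height [2B, align 2] → 18
  @18: pitch [2B, align 2] → 20
  @20: mip_level [44B, align 4] → 64
  @64: layer [56B, align 8] → 120
  @120: channels [4B, align 4] → 124
  @124: depth [1B, align 1] → 125
  +3 tail pad (align 8)
  size 128, align 8
packed(2) layout:
  @0: stride [4B, align 2] → 4
  @4: width [8B, align 2] → 12
  @12: height [2B, align 2] → 14
  @14: pitch [2B, align 2] → 16
  @16: mip_level [44B, align 2] → 60
  @60: layer [56B, align 2] → 116
  @116: channels [4B, align 2] → 120
  @120: depth [1B, align 1] → 121
  +1 tail pad (align 2)
  size 122, align 2
128 − 122 = 6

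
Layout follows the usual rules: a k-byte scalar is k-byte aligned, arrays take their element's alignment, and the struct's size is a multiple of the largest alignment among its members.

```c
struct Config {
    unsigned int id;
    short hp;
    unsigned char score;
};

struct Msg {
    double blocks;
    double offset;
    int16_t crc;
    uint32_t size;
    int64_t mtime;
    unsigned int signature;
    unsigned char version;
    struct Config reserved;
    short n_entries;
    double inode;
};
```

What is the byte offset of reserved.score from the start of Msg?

46

Config: id at 0 (size 4, align 4) → ends 4; hp at 4 (size 2, align 2) → ends 6; score at 6 (size 1, align 1) → ends 7; tail pad 1 to reach multiple of 4; total 8 bytes, alignment 4
blocks at 0 (size 8, align 8) → ends 8
offset at 8 (size 8, align 8) → ends 16
crc at 16 (size 2, align 2) → ends 18
pad 2 to align 4 for size
size at 20 (size 4, align 4) → ends 24
mtime at 24 (size 8, align 8) → ends 32
signature at 32 (size 4, align 4) → ends 36
version at 36 (size 1, align 1) → ends 37
pad 3 to align 4 for reserved
reserved at 40 (size 8, align 4) → ends 48
within Config: score at 6
40 + 6 = 46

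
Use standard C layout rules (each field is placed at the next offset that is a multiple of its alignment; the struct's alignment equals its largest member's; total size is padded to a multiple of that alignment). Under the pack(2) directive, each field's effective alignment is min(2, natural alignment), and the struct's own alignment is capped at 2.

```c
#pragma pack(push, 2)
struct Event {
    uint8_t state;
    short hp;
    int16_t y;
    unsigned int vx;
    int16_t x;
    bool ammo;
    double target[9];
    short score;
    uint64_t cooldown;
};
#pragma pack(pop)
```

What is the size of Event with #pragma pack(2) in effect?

@0: state [1B, align 1] → 1
+1 pad (align 2)
@2: hp [2B, align 2] → 4
@4: y [2B, align 2] → 6
@6: vx [4B, align 2] → 10
@10: x [2B, align 2] → 12
@12: ammo [1B, align 1] → 13
+1 pad (align 2)
@14: target [72B, align 2] → 86
@86: score [2B, align 2] → 88
@88: cooldown [8B, align 2] → 96
size 96, align 2

96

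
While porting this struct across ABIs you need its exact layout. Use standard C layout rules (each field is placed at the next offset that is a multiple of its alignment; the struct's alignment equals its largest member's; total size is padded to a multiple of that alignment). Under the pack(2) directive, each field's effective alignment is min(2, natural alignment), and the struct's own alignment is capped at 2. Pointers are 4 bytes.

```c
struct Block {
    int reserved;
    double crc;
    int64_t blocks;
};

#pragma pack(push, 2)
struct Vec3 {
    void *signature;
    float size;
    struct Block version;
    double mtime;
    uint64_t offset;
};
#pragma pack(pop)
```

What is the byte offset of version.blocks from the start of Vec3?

Block: 0..4  reserved  (4B, 4-aligned); 4..8  -- padding (4B); 8..16  crc  (8B, 8-aligned); 16..24  blocks  (8B, 8-aligned); sizeof = 24, alignof = 8
0..4  signature  (4B, 2-aligned)
4..8  size  (4B, 2-aligned)
8..32  version  (24B, 2-aligned)
within Block: blocks at 16
8 + 16 = 24

24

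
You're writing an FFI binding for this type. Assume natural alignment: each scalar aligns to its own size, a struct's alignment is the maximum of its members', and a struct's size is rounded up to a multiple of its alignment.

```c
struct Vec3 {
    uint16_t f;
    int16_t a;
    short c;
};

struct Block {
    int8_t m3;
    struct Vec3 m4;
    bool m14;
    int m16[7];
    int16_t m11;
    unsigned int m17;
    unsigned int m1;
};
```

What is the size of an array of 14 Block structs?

728

Vec3: f at 0 (size 2, align 2) → ends 2; a at 2 (size 2, align 2) → ends 4; c at 4 (size 2, align 2) → ends 6; total 6 bytes, alignment 2
m3 at 0 (size 1, align 1) → ends 1
pad 1 to align 2 for m4
m4 at 2 (size 6, align 2) → ends 8
m14 at 8 (size 1, align 1) → ends 9
pad 3 to align 4 for m16
m16 at 12 (size 28, align 4) → ends 40
m11 at 40 (size 2, align 2) → ends 42
pad 2 to align 4 for m17
m17 at 44 (size 4, align 4) → ends 48
m1 at 48 (size 4, align 4) → ends 52
total 52 bytes, alignment 4
array of 14: 14 × 52 = 728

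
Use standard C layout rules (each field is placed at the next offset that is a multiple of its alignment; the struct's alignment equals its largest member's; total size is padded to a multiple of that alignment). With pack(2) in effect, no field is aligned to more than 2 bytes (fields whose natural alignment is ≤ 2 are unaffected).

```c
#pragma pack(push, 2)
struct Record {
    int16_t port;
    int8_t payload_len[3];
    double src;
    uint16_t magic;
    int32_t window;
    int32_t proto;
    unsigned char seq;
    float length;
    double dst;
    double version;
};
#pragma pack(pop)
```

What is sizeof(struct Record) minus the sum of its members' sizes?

2

0..2  port  (2B, 2-aligned)
2..5  payload_len  (3B, 1-aligned)
5..6  -- padding (1B)
6..14  src  (8B, 2-aligned)
14..16  magic  (2B, 2-aligned)
16..20  window  (4B, 2-aligned)
20..24  proto  (4B, 2-aligned)
24..25  seq  (1B, 1-aligned)
25..26  -- padding (1B)
26..30  length  (4B, 2-aligned)
30..38  dst  (8B, 2-aligned)
38..46  version  (8B, 2-aligned)
sizeof = 46, alignof = 2
data bytes 44, size 46 → padding 2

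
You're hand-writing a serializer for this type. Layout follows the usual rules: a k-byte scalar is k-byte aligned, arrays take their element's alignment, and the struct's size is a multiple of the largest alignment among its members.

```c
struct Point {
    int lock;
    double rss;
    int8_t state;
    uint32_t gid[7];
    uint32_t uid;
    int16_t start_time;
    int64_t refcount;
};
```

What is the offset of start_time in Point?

52

lock at 0 (size 4, align 4) → ends 4
pad 4 to align 8 for rss
rss at 8 (size 8, align 8) → ends 16
state at 16 (size 1, align 1) → ends 17
pad 3 to align 4 for gid
gid at 20 (size 28, align 4) → ends 48
uid at 48 (size 4, align 4) → ends 52
start_time at 52 (size 2, align 2) → ends 54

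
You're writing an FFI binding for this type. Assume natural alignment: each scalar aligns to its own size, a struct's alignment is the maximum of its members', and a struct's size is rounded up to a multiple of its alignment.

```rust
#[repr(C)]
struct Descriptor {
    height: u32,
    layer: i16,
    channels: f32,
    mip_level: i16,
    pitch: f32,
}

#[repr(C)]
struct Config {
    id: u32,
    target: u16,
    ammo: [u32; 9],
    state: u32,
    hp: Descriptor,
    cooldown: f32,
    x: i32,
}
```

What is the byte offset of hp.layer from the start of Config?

52

Descriptor: height at 0 (size 4, align 4) → ends 4; layer at 4 (size 2, align 2) → ends 6; pad 2 to align 4 for channels; channels at 8 (size 4, align 4) → ends 12; mip_level at 12 (size 2, align 2) → ends 14; pad 2 to align 4 for pitch; pitch at 16 (size 4, align 4) → ends 20; total 20 bytes, alignment 4
id at 0 (size 4, align 4) → ends 4
target at 4 (size 2, align 2) → ends 6
pad 2 to align 4 for ammo
ammo at 8 (size 36, align 4) → ends 44
state at 44 (size 4, align 4) → ends 48
hp at 48 (size 20, align 4) → ends 68
within Descriptor: layer at 4
48 + 4 = 52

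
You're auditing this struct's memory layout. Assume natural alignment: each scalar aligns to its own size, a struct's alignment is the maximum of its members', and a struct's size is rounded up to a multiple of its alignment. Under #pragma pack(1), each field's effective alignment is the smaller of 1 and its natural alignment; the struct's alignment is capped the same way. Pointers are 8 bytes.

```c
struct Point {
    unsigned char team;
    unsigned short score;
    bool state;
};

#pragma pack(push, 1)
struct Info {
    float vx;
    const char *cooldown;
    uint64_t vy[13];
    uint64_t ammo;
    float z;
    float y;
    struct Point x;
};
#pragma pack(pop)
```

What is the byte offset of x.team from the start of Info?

Point: 0..1  team  (1B, 1-aligned); 1..2  -- padding (1B); 2..4  score  (2B, 2-aligned); 4..5  state  (1B, 1-aligned); 5..6  -- tail padding (1B); sizeof = 6, alignof = 2
0..4  vx  (4B, 1-aligned)
4..12  cooldown  (8B, 1-aligned)
12..116  vy  (104B, 1-aligned)
116..124  ammo  (8B, 1-aligned)
124..128  z  (4B, 1-aligned)
128..132  y  (4B, 1-aligned)
132..138  x  (6B, 1-aligned)
within Point: team at 0
132 + 0 = 132

132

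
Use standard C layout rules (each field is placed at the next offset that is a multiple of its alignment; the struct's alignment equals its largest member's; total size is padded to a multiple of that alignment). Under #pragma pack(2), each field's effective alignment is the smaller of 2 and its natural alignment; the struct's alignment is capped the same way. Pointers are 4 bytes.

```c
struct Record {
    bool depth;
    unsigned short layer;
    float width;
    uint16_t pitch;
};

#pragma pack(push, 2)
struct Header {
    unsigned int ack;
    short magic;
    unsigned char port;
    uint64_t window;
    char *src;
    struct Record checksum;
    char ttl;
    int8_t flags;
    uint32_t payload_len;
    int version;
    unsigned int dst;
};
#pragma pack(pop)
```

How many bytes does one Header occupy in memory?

Record: 0..1  depth  (1B, 1-aligned); 1..2  -- padding (1B); 2..4  layer  (2B, 2-aligned); 4..8  width  (4B, 4-aligned); 8..10  pitch  (2B, 2-aligned); 10..12  -- tail padding (2B); sizeof = 12, alignof = 4
0..4  ack  (4B, 2-aligned)
4..6  magic  (2B, 2-aligned)
6..7  port  (1B, 1-aligned)
7..8  -- padding (1B)
8..16  window  (8B, 2-aligned)
16..20  src  (4B, 2-aligned)
20..32  checksum  (12B, 2-aligned)
32..33  ttl  (1B, 1-aligned)
33..34  flags  (1B, 1-aligned)
34..38  payload_len  (4B, 2-aligned)
38..42  version  (4B, 2-aligned)
42..46  dst  (4B, 2-aligned)
sizeof = 46, alignof = 2

46 bytes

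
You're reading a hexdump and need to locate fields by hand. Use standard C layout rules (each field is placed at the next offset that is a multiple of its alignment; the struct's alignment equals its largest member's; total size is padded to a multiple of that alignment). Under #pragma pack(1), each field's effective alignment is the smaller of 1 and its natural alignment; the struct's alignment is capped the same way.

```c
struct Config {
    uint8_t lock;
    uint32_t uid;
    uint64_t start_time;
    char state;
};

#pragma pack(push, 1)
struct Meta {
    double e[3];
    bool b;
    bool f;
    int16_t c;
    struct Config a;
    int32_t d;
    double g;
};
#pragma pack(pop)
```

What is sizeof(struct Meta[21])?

Config: 0..1  lock  (1B, 1-aligned); 1..4  -- padding (3B); 4..8  uid  (4B, 4-aligned); 8..16  start_time  (8B, 8-aligned); 16..17  state  (1B, 1-aligned); 17..24  -- tail padding (7B); sizeof = 24, alignof = 8
0..24  e  (24B, 1-aligned)
24..25  b  (1B, 1-aligned)
25..26  f  (1B, 1-aligned)
26..28  c  (2B, 1-aligned)
28..52  a  (24B, 1-aligned)
52..56  d  (4B, 1-aligned)
56..64  g  (8B, 1-aligned)
sizeof = 64, alignof = 1
array of 21: 21 × 64 = 1344

1344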